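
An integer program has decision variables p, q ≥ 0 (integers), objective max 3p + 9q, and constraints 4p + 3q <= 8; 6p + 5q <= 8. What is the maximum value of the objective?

The continuous relaxation peaks at (0, 1.6) with value 14.40; rounding to a feasible lattice point costs some objective.
(p,q)=(0,1) is feasible, giving 9.
(p,q)=(1,0) is feasible, giving 3.
(p,q)=(0,0) is feasible, giving 0.
Maximum is 9 at (p,q)=(0,1).

9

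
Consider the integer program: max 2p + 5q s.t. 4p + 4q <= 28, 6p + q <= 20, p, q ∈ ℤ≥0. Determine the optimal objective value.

(p,q)=(0,7) is feasible, giving 35.
(p,q)=(1,6) is feasible, giving 32.
The best lattice point is (0,7), giving 35.

35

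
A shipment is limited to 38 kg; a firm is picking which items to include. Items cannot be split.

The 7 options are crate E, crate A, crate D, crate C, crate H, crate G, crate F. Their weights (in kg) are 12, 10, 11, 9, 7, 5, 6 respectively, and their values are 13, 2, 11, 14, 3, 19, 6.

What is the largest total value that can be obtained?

57

Allowing fractional choices, the relaxed optimum would be about 58.0, but items are indivisible.
crate E + crate C + crate G + crate F: weight 12 + 9 + 5 + 6 = 32 ≤ 38, value 13 + 14 + 19 + 6 = 52.
crate E + crate D + crate C + crate G: weight 12 + 11 + 9 + 5 = 37 ≤ 38, value 13 + 11 + 14 + 19 = 57.
crate D + crate C + crate H + crate G + crate F: weight 11 + 9 + 7 + 5 + 6 = 38 ≤ 38, value 11 + 14 + 3 + 19 + 6 = 53.
Best is crate E, crate D, crate C, and crate G with total value 57.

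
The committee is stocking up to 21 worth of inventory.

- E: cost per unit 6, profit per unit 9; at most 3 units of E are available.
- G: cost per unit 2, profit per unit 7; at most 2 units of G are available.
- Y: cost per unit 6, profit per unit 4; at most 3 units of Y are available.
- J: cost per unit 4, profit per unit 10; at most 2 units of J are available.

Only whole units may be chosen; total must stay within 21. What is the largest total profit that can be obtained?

1×E, 2×G, and 2×J: cost 18 ≤ 21, profit 1·9 + 2·7 + 2·10 = 43.
2×E, 2×G, and 1×J: cost 20 ≤ 21, profit 2·9 + 2·7 + 1·10 = 42.
Best is 43.

43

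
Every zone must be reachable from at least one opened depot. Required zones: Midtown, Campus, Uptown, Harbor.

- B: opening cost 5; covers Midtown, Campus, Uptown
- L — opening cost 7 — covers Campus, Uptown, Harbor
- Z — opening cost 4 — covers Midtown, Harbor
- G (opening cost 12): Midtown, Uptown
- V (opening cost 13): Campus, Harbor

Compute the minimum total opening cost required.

Choose B and Z: together they cover Midtown, Campus, Uptown, Harbor — every zone.
Total opening cost: 5 + 4 = 9.
No cover costs less than 9.

9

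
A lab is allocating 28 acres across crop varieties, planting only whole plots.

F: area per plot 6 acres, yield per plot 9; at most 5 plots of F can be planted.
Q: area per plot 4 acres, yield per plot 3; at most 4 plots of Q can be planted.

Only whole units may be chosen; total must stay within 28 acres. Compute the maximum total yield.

Take 4×F and 1×Q: area 28 ≤ 28, yield 4·9 + 1·3 = 39.
No other integer combination yields more.

39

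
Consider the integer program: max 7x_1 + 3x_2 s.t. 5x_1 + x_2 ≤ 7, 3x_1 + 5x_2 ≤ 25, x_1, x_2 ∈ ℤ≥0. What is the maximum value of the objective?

(x_1,x_2)=(0,5): 5·0+1·5=5≤7, 3·0+5·5=25≤25, objective 15.
(x_1,x_2)=(0,4): 5·0+1·4=4≤7, 3·0+5·4=20≤25, objective 12.
The best lattice point is (0,5), giving 15.

15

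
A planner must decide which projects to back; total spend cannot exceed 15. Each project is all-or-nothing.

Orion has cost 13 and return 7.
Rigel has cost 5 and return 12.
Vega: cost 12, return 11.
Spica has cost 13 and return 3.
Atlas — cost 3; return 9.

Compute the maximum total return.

Rigel + Atlas: cost 5 + 3 = 8 ≤ 15, return 12 + 9 = 21.
Vega + Atlas: cost 12 + 3 = 15 ≤ 15, return 11 + 9 = 20.
Best is Rigel and Atlas with total return 21.

21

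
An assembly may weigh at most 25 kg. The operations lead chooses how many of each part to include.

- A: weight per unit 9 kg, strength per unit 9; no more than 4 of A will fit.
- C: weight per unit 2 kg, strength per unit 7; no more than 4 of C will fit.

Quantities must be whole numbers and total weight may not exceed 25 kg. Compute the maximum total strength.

2×A and 3×C: weight 24 ≤ 25, strength 2·9 + 3·7 = 39.
1×A and 4×C: weight 17 ≤ 25, strength 1·9 + 4·7 = 37.
Best is 39.

39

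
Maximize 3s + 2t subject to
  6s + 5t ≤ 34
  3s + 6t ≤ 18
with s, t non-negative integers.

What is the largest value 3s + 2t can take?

15

Relaxing integrality, the LP optimum is 17.00 at (s,t) = (5.67, 0), which is not an integer point.
(s,t)=(5,0) is feasible, giving 15.
(s,t)=(4,1) is feasible, giving 14.
(s,t)=(4,0) is feasible, giving 12.
The best lattice point is (5,0), giving 15.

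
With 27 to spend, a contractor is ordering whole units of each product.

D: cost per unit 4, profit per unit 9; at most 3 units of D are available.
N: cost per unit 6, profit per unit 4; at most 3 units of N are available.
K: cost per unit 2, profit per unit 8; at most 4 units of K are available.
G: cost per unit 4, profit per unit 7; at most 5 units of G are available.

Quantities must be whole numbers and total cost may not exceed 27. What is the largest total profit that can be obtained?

Take 3×D, 4×K, and 1×G: cost 24 ≤ 27, profit 3·9 + 4·8 + 1·7 = 66.
K has the best ratio (8/2) and is taken to its limit of 4; remaining capacity is filled optimally with the others.

66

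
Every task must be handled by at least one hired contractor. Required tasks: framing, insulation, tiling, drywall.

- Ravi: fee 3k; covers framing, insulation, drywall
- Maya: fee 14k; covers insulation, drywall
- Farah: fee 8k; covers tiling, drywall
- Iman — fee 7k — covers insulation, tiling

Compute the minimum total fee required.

This is an integer covering problem.
Choose Ravi and Iman: together they cover framing, insulation, tiling, drywall — every task.
Total fee: 3 + 7 = 10.

10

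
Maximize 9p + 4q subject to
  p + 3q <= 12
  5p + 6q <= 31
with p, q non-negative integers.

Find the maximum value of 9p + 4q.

(p,q)=(6,0): 1·6+3·0=6≤12, 5·6+6·0=30≤31, objective 54.
(p,q)=(5,1): 1·5+3·1=8≤12, 5·5+6·1=31≤31, objective 49.
(p,q)=(5,0): 1·5+3·0=5≤12, 5·5+6·0=25≤31, objective 45.
No feasible integer point exceeds 54.

54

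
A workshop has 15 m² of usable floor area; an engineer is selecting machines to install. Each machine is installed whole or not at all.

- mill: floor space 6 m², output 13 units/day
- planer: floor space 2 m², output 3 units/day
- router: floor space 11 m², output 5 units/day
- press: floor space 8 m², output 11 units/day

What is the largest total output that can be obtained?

Take mill and press: floor space 6 + 8 = 14 ≤ 15, output 13 + 11 = 24.
No other feasible combination does better.

24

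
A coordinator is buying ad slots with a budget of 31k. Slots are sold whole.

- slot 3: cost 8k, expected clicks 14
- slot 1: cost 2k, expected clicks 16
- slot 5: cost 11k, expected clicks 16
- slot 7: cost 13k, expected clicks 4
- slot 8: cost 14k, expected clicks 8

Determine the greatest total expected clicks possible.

46

Allowing fractional choices, the relaxed optimum would be about 51.7, but ad slots are indivisible.
slot 3 + slot 1 + slot 5: cost 8 + 2 + 11 = 21 ≤ 31, expected clicks 14 + 16 + 16 = 46.
slot 1 + slot 5 + slot 8: cost 2 + 11 + 14 = 27 ≤ 31, expected clicks 16 + 16 + 8 = 40.
slot 3 + slot 1 + slot 8: cost 8 + 2 + 14 = 24 ≤ 31, expected clicks 14 + 16 + 8 = 38.
Best is slot 3, slot 1, and slot 5 with total expected clicks 46.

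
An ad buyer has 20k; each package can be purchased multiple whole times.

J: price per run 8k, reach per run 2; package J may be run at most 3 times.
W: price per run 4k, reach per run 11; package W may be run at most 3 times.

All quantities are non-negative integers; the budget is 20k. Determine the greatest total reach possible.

35

This is a bounded integer knapsack.
W has the best ratio (11/4); taking only W gives at most 3×11 = 33 (stopped by the supply cap of 3).
Mixing does better — 1×J and 3×W: price 20 ≤ 20, reach 1·2 + 3·11 = 35.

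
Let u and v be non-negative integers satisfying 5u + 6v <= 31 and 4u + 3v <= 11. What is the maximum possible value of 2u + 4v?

12

The continuous relaxation peaks at (0, 3.67) with value 14.67; rounding to a feasible lattice point costs some objective.
(u,v)=(0,3) is feasible, giving 12.
(u,v)=(1,2) is feasible, giving 10.
(u,v)=(0,2) is feasible, giving 8.
No feasible integer point exceeds 12.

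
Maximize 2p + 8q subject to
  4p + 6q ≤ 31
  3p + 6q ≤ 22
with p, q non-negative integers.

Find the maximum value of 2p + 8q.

(p,q)=(1,3) is feasible, giving 26.
(p,q)=(0,3) is feasible, giving 24.
(p,q)=(2,2) is feasible, giving 20.
Maximum is 26 at (p,q)=(1,3).

26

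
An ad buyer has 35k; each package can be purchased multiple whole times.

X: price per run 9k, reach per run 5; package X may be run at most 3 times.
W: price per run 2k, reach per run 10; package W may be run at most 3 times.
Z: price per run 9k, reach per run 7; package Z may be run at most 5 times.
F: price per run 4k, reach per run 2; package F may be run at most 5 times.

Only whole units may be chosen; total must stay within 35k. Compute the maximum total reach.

51

1×X, 3×W, and 2×Z: price 33 ≤ 35, reach 1·5 + 3·10 + 2·7 = 49.
3×W and 3×Z: price 33 ≤ 35, reach 3·10 + 3·7 = 51.
Best is 51.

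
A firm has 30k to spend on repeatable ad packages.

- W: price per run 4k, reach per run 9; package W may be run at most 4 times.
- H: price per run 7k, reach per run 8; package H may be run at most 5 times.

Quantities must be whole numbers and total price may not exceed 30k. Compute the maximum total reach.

4×W and 1×H: price 23 ≤ 30, reach 4·9 + 1·8 = 44.
4×W and 2×H: price 30 ≤ 30, reach 4·9 + 2·8 = 52.
Best is 52.

52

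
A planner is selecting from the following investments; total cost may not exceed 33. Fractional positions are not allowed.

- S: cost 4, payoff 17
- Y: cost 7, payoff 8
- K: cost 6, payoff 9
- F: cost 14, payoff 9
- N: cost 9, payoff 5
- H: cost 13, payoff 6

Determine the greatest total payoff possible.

43

This is an integer program with binary decision variables.
Allowing fractional choices, the relaxed optimum would be about 44.1, but investments are indivisible.
S + Y + K + H: cost 4 + 7 + 6 + 13 = 30 ≤ 33, payoff 17 + 8 + 9 + 6 = 40.
S + Y + K + F: cost 4 + 7 + 6 + 14 = 31 ≤ 33, payoff 17 + 8 + 9 + 9 = 43.
S + K + F + N: cost 4 + 6 + 14 + 9 = 33 ≤ 33, payoff 17 + 9 + 9 + 5 = 40.
Best is S, Y, K, and F with total payoff 43.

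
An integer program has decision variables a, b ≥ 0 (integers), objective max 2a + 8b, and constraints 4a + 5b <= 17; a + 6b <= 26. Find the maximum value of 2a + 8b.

The continuous relaxation peaks at (0, 3.4) with value 27.20; rounding to a feasible lattice point costs some objective.
(a,b)=(0,3): 4·0+5·3=15≤17, 1·0+6·3=18≤26, objective 24.
(a,b)=(1,2): 4·1+5·2=14≤17, 1·1+6·2=13≤26, objective 18.
No feasible integer point exceeds 24.

24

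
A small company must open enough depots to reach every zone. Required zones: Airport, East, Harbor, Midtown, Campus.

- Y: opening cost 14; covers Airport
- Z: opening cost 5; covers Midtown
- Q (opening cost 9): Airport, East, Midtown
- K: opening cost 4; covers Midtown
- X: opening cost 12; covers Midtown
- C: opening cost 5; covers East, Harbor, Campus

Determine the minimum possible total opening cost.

14

This is an integer covering problem.
The greedy cost-per-new-zone heuristic would pick C, K, and Q for 18, but a cheaper cover exists.
Choose Q and C: together they cover Airport, East, Harbor, Midtown, Campus — every zone.
Total opening cost: 9 + 5 = 14.
No cover costs less than 14.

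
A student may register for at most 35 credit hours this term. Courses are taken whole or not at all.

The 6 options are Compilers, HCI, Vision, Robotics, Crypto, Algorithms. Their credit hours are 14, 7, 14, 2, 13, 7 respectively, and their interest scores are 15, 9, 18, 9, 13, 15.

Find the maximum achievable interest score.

51

This is a 0-1 knapsack instance.
Allowing fractional choices, the relaxed optimum would be about 56.4, but courses are indivisible.
HCI + Vision + Robotics + Algorithms: credit hours 7 + 14 + 2 + 7 = 30 ≤ 35, interest score 9 + 18 + 9 + 15 = 51.
Compilers + HCI + Robotics + Algorithms: credit hours 14 + 7 + 2 + 7 = 30 ≤ 35, interest score 15 + 9 + 9 + 15 = 48.
Best is HCI, Vision, Robotics, and Algorithms with total interest score 51.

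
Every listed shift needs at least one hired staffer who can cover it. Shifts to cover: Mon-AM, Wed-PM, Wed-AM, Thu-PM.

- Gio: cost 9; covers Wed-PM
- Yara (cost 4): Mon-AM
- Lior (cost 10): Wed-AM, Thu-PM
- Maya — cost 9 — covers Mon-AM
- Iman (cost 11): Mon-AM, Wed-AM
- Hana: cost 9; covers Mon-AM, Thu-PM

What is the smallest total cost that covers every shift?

23

Choose Gio, Yara, and Lior: together they cover Mon-AM, Wed-PM, Wed-AM, Thu-PM — every shift.
Total cost: 9 + 4 + 10 = 23.
No cover costs less than 23.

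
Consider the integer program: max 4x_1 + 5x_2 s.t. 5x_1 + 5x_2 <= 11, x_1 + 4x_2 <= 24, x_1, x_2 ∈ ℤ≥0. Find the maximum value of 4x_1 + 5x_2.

Relaxing integrality, the LP optimum is 11.00 at (x_1,x_2) = (0, 2.2), which is not an integer point.
(x_1,x_2)=(0,2): 5·0+5·2=10≤11, 1·0+4·2=8≤24, objective 10.
(x_1,x_2)=(1,1): 5·1+5·1=10≤11, 1·1+4·1=5≤24, objective 9.
(x_1,x_2)=(0,1): 5·0+5·1=5≤11, 1·0+4·1=4≤24, objective 5.
No feasible integer point exceeds 10.

10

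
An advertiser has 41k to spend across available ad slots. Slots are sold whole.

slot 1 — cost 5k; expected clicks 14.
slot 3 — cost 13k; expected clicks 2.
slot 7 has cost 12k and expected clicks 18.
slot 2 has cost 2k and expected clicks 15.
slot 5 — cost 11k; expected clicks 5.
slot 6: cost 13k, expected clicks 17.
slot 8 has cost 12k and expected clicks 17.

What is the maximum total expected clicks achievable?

Allowing fractional choices, the relaxed optimum would be about 77.1, but ad slots are indivisible.
slot 7 + slot 2 + slot 6 + slot 8: cost 12 + 2 + 13 + 12 = 39 ≤ 41, expected clicks 18 + 15 + 17 + 17 = 67.
slot 1 + slot 7 + slot 2 + slot 8: cost 5 + 12 + 2 + 12 = 31 ≤ 41, expected clicks 14 + 18 + 15 + 17 = 64.
Best is slot 7, slot 2, slot 6, and slot 8 with total expected clicks 67.

67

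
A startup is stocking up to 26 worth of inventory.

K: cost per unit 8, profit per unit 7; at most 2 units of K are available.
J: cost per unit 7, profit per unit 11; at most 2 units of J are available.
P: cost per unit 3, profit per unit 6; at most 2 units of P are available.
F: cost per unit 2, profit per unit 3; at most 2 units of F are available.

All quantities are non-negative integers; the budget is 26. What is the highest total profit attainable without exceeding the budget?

This is a bounded integer knapsack.
P has the best ratio (6/3); taking only P gives at most 2×6 = 12 (stopped by the supply cap of 2).
Mixing does better — 2×J, 2×P, and 2×F: cost 24 ≤ 26, profit 2·11 + 2·6 + 2·3 = 40.

40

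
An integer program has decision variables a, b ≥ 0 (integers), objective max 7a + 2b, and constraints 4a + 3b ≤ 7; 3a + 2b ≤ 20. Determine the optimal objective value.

9

(a,b)=(1,1): 4·1+3·1=7≤7, 3·1+2·1=5≤20, objective 9.
(a,b)=(1,0): 4·1+3·0=4≤7, 3·1+2·0=3≤20, objective 7.
(a,b)=(0,2): 4·0+3·2=6≤7, 3·0+2·2=4≤20, objective 4.
(a,b)=(0,1): 4·0+3·1=3≤7, 3·0+2·1=2≤20, objective 2.
No feasible integer point exceeds 9.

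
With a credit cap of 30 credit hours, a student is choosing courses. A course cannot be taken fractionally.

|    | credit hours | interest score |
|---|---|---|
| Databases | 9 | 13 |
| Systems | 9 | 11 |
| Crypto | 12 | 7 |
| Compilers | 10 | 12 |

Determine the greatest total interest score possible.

36

Take Databases, Systems, and Compilers: credit hours 9 + 9 + 10 = 28 ≤ 30, interest score 13 + 11 + 12 = 36.
No other feasible combination does better.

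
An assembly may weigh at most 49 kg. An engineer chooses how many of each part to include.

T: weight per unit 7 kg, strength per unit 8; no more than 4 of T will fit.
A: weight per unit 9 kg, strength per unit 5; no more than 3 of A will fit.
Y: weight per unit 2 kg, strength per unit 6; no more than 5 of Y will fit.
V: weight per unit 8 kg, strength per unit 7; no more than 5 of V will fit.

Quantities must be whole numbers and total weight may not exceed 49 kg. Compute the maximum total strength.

Take 4×T, 5×Y, and 1×V: weight 46 ≤ 49, strength 4·8 + 5·6 + 1·7 = 69.
Y has the best ratio (6/2) and is taken to its limit of 5; remaining capacity is filled optimally with the others.

69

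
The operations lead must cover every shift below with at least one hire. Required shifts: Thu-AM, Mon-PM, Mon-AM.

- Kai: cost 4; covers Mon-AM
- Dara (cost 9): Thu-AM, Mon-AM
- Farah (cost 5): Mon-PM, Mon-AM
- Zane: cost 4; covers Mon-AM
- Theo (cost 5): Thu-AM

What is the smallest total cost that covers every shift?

This is a weighted set-cover instance.
Choose Farah and Theo: together they cover Thu-AM, Mon-PM, Mon-AM — every shift.
Total cost: 5 + 5 = 10.
No cover costs less than 10.

10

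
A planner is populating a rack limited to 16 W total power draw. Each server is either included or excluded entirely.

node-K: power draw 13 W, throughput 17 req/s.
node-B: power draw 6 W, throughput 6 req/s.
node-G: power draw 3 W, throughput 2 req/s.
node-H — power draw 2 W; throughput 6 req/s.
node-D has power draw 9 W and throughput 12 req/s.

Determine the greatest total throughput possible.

Allowing fractional choices, the relaxed optimum would be about 24.5, but servers are indivisible.
node-G + node-H + node-D: power draw 3 + 2 + 9 = 14 ≤ 16, throughput 2 + 6 + 12 = 20.
node-K + node-H: power draw 13 + 2 = 15 ≤ 16, throughput 17 + 6 = 23.
Best is node-K and node-H with total throughput 23.

23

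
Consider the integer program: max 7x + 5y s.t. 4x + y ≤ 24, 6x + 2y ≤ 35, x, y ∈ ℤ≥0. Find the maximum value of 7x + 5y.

Relaxing integrality, the LP optimum is 87.50 at (x,y) = (0, 17.5), which is not an integer point.
(x,y)=(0,17): 4·0+1·17=17≤24, 6·0+2·17=34≤35, objective 85.
(x,y)=(0,16): 4·0+1·16=16≤24, 6·0+2·16=32≤35, objective 80.
Maximum is 85 at (x,y)=(0,17).

85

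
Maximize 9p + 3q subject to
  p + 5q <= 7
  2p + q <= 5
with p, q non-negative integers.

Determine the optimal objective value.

The continuous relaxation peaks at (2.5, 0) with value 22.50; rounding to a feasible lattice point costs some objective.
(p,q)=(2,1): 1·2+5·1=7≤7, 2·2+1·1=5≤5, objective 21.
(p,q)=(2,0): 1·2+5·0=2≤7, 2·2+1·0=4≤5, objective 18.
(p,q)=(1,1): 1·1+5·1=6≤7, 2·1+1·1=3≤5, objective 12.
(p,q)=(1,0): 1·1+5·0=1≤7, 2·1+1·0=2≤5, objective 9.
The best lattice point is (2,1), giving 21.

21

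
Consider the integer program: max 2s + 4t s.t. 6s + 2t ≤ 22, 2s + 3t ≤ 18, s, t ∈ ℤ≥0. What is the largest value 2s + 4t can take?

24

(s,t)=(0,6): 6·0+2·6=12≤22, 2·0+3·6=18≤18, objective 24.
(s,t)=(1,5): 6·1+2·5=16≤22, 2·1+3·5=17≤18, objective 22.
(s,t)=(0,5): 6·0+2·5=10≤22, 2·0+3·5=15≤18, objective 20.
Maximum is 24 at (s,t)=(0,6).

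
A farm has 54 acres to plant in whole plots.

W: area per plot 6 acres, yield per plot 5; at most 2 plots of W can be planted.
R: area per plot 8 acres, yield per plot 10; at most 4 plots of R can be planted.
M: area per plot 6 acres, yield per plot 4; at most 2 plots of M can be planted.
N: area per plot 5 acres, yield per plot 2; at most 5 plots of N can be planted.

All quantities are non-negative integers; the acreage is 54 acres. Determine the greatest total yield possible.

R has the best ratio (10/8); taking only R gives at most 4×10 = 40 (stopped by the supply cap of 4).
Mixing does better — 2×W, 4×R, and 2×N: area 54 ≤ 54, yield 2·5 + 4·10 + 2·2 = 54.

54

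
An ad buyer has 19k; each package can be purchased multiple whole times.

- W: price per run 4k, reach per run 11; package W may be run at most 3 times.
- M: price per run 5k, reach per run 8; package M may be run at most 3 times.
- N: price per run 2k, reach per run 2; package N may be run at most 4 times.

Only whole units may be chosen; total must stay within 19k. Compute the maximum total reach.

43

W has the best ratio (11/4); taking only W gives at most 3×11 = 33 (stopped by the supply cap of 3).
Mixing does better — 3×W, 1×M, and 1×N: price 19 ≤ 19, reach 3·11 + 1·8 + 1·2 = 43.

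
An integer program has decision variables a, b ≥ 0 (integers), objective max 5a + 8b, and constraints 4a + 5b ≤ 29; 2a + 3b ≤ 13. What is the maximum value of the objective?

34

(a,b)=(2,3) is feasible, giving 34.
(a,b)=(0,4) is feasible, giving 32.
(a,b)=(3,2) is feasible, giving 31.
No feasible integer point exceeds 34.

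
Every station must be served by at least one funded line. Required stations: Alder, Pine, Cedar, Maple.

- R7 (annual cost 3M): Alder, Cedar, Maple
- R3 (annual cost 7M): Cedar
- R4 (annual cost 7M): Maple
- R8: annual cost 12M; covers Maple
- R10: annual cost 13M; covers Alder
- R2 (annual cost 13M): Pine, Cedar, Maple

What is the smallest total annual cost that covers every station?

16

This is a weighted set-cover instance.
Choose R7 and R2: together they cover Alder, Pine, Cedar, Maple — every station.
Total annual cost: 3 + 13 = 16.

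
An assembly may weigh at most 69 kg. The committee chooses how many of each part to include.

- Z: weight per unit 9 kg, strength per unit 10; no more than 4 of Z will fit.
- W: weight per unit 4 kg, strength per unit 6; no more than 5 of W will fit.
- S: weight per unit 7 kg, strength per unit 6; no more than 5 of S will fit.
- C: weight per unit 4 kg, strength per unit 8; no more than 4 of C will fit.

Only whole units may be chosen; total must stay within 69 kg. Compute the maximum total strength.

4×Z, 4×W, and 4×C: weight 68 ≤ 69, strength 4·10 + 4·6 + 4·8 = 96.
2×Z, 5×W, 2×S, and 4×C: weight 68 ≤ 69, strength 2·10 + 5·6 + 2·6 + 4·8 = 94.
Best is 96.

96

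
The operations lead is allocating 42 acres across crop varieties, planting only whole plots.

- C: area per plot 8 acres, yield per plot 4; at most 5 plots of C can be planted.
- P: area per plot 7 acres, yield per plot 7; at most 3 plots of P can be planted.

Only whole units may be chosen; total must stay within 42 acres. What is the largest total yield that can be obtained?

29

P has the best ratio (7/7); taking only P gives at most 3×7 = 21 (stopped by the supply cap of 3).
Mixing does better — 2×C and 3×P: area 37 ≤ 42, yield 2·4 + 3·7 = 29.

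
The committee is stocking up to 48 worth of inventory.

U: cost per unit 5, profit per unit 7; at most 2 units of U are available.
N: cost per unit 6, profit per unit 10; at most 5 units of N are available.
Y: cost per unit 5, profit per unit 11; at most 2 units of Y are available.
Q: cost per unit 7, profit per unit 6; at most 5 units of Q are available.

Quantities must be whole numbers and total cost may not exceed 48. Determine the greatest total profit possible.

79

Y has the best ratio (11/5); taking only Y gives at most 2×11 = 22 (stopped by the supply cap of 2).
Mixing does better — 1×U, 5×N, and 2×Y: cost 45 ≤ 48, profit 1·7 + 5·10 + 2·11 = 79.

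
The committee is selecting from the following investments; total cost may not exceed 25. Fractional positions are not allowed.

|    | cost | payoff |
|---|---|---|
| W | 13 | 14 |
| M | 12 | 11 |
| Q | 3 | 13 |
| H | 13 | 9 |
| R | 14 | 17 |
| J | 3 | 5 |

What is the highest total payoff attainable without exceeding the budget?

35

Allowing fractional choices, the relaxed optimum would be about 40.4, but investments are indivisible.
W + Q + J: cost 13 + 3 + 3 = 19 ≤ 25, payoff 14 + 13 + 5 = 32.
Q + R + J: cost 3 + 14 + 3 = 20 ≤ 25, payoff 13 + 17 + 5 = 35.
Q + R: cost 3 + 14 = 17 ≤ 25, payoff 13 + 17 = 30.
Best is Q, R, and J with total payoff 35.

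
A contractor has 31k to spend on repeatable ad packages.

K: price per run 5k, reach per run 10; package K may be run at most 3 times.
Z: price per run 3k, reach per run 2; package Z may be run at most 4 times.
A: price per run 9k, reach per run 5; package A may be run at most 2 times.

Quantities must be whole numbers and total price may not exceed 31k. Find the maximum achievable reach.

K has the best ratio (10/5); taking only K gives at most 3×10 = 30 (stopped by the supply cap of 3).
Mixing does better — 3×K, 2×Z, and 1×A: price 30 ≤ 31, reach 3·10 + 2·2 + 1·5 = 39.

39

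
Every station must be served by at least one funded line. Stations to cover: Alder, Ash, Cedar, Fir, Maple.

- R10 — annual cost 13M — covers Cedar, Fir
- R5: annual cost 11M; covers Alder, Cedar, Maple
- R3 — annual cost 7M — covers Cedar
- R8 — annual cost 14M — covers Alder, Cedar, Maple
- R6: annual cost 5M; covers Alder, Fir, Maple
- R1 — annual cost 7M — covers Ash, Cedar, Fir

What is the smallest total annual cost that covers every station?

12

Choose R6 and R1: together they cover Alder, Ash, Cedar, Fir, Maple — every station.
Total annual cost: 5 + 7 = 12.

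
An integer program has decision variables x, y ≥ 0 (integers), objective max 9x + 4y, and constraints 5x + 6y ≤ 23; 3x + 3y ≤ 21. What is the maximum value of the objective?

36

Relaxing integrality, the LP optimum is 41.40 at (x,y) = (4.6, 0), which is not an integer point.
(x,y)=(4,0) is feasible, giving 36.
(x,y)=(3,1) is feasible, giving 31.
(x,y)=(3,0) is feasible, giving 27.
No feasible integer point exceeds 36.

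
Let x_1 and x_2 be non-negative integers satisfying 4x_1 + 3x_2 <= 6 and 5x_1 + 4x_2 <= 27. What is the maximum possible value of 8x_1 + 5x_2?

Relaxing integrality, the LP optimum is 12.00 at (x_1,x_2) = (1.5, 0), which is not an integer point.
(x_1,x_2)=(0,2): 4·0+3·2=6≤6, 5·0+4·2=8≤27, objective 10.
(x_1,x_2)=(1,0): 4·1+3·0=4≤6, 5·1+4·0=5≤27, objective 8.
(x_1,x_2)=(0,1): 4·0+3·1=3≤6, 5·0+4·1=4≤27, objective 5.
(x_1,x_2)=(0,0): 4·0+3·0=0≤6, 5·0+4·0=0≤27, objective 0.
No feasible integer point exceeds 10.

10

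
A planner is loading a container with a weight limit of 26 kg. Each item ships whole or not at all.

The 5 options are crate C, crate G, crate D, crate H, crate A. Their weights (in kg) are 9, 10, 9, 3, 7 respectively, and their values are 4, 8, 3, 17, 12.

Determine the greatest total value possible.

37

This is an integer program with binary decision variables.
Allowing fractional choices, the relaxed optimum would be about 39.7, but items are indivisible.
crate G + crate H + crate A: weight 10 + 3 + 7 = 20 ≤ 26, value 8 + 17 + 12 = 37.
crate C + crate H + crate A: weight 9 + 3 + 7 = 19 ≤ 26, value 4 + 17 + 12 = 33.
Best is crate G, crate H, and crate A with total value 37.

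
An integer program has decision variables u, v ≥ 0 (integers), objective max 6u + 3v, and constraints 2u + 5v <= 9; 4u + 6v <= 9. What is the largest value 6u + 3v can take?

(u,v)=(2,0): 2·2+5·0=4≤9, 4·2+6·0=8≤9, objective 12.
(u,v)=(1,0): 2·1+5·0=2≤9, 4·1+6·0=4≤9, objective 6.
No feasible integer point exceeds 12.

12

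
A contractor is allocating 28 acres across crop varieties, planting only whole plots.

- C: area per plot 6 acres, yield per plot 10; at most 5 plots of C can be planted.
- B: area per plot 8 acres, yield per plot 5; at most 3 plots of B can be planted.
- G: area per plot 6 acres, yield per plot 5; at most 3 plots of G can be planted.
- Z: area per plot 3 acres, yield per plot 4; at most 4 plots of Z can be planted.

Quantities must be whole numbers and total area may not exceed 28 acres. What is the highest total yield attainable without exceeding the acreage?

This is a bounded integer knapsack.
4×C and 1×Z: area 27 ≤ 28, yield 4·10 + 1·4 = 44.
3×C and 3×Z: area 27 ≤ 28, yield 3·10 + 3·4 = 42.
Best is 44.

44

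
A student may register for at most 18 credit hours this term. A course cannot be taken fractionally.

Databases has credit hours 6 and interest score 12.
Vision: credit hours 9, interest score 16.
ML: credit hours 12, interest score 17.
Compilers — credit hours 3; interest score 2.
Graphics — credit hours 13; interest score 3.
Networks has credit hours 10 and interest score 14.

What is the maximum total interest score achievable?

Allowing fractional choices, the relaxed optimum would be about 32.2, but courses are indivisible.
Databases + ML: credit hours 6 + 12 = 18 ≤ 18, interest score 12 + 17 = 29.
Databases + Vision + Compilers: credit hours 6 + 9 + 3 = 18 ≤ 18, interest score 12 + 16 + 2 = 30.
Databases + Vision: credit hours 6 + 9 = 15 ≤ 18, interest score 12 + 16 = 28.
Best is Databases, Vision, and Compilers with total interest score 30.

30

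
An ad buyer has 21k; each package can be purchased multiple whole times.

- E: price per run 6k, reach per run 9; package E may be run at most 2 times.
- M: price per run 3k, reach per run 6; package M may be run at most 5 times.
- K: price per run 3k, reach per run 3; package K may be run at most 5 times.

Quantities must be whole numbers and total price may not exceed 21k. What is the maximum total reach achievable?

M has the best ratio (6/3); taking only M gives at most 5×6 = 30 (stopped by the supply cap of 5).
Mixing does better — 1×E and 5×M: price 21 ≤ 21, reach 1·9 + 5·6 = 39.

39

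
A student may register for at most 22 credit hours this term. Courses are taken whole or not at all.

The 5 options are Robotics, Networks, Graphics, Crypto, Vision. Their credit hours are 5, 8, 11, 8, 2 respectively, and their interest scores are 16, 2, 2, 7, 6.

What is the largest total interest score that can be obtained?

29

Allowing fractional choices, the relaxed optimum would be about 30.8, but courses are indivisible.
Robotics + Crypto + Vision: credit hours 5 + 8 + 2 = 15 ≤ 22, interest score 16 + 7 + 6 = 29.
Robotics + Networks + Vision: credit hours 5 + 8 + 2 = 15 ≤ 22, interest score 16 + 2 + 6 = 24.
Robotics + Networks + Crypto: credit hours 5 + 8 + 8 = 21 ≤ 22, interest score 16 + 2 + 7 = 25.
Best is Robotics, Crypto, and Vision with total interest score 29.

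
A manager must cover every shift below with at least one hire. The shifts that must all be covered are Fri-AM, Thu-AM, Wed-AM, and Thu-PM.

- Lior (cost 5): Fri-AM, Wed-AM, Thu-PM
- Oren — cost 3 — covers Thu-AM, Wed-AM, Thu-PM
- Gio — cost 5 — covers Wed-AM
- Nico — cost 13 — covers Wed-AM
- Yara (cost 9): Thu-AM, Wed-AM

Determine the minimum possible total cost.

Choose Lior and Oren: together they cover Fri-AM, Thu-AM, Wed-AM, Thu-PM — every shift.
Total cost: 5 + 3 = 8.
No cover costs less than 8.

8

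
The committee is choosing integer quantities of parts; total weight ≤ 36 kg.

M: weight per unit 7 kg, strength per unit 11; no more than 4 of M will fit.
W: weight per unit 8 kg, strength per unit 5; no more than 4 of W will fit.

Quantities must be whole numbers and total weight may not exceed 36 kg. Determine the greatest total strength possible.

4×M: weight 28 ≤ 36, strength 4·11 = 44.
4×M and 1×W: weight 36 ≤ 36, strength 4·11 + 1·5 = 49.
Best is 49.

49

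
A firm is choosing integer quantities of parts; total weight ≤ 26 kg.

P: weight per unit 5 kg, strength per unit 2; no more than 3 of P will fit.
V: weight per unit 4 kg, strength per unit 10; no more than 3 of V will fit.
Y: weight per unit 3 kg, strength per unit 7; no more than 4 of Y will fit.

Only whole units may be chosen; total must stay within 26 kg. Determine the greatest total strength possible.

V has the best ratio (10/4); taking only V gives at most 3×10 = 30 (stopped by the supply cap of 3).
Mixing does better — 3×V and 4×Y: weight 24 ≤ 26, strength 3·10 + 4·7 = 58.

58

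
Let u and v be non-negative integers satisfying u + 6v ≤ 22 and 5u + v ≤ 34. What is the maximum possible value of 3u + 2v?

22

(u,v)=(6,2): 1·6+6·2=18≤22, 5·6+1·2=32≤34, objective 22.
(u,v)=(6,1): 1·6+6·1=12≤22, 5·6+1·1=31≤34, objective 20.
(u,v)=(5,2): 1·5+6·2=17≤22, 5·5+1·2=27≤34, objective 19.
The best lattice point is (6,2), giving 22.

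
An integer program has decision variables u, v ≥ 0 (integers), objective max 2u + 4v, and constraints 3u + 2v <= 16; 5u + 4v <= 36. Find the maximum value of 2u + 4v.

(u,v)=(0,8): 3·0+2·8=16≤16, 5·0+4·8=32≤36, objective 32.
(u,v)=(0,7): 3·0+2·7=14≤16, 5·0+4·7=28≤36, objective 28.
The best lattice point is (0,8), giving 32.

32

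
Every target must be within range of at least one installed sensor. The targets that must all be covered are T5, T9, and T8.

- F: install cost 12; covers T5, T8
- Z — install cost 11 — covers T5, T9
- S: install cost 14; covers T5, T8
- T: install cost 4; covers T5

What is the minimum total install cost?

23

The greedy cost-per-new-target heuristic would pick T, Z, and F for 27, but a cheaper cover exists.
Choose F and Z: together they cover T5, T9, T8 — every target.
Total install cost: 12 + 11 = 23.
No cover costs less than 23.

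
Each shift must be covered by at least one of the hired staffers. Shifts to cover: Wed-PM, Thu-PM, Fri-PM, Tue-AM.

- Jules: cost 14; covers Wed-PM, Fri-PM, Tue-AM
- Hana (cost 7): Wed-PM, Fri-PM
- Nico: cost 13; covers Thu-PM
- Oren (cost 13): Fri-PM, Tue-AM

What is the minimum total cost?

27

The greedy cost-per-new-shift heuristic would pick Hana, Nico, and Oren for 33, but a cheaper cover exists.
Choose Jules and Nico: together they cover Wed-PM, Thu-PM, Fri-PM, Tue-AM — every shift.
Total cost: 14 + 13 = 27.
No cover costs less than 27.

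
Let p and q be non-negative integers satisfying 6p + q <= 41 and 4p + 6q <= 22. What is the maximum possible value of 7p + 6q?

35

Relaxing integrality, the LP optimum is 38.50 at (p,q) = (5.5, 0), which is not an integer point.
(p,q)=(5,0): 6·5+1·0=30≤41, 4·5+6·0=20≤22, objective 35.
(p,q)=(4,1): 6·4+1·1=25≤41, 4·4+6·1=22≤22, objective 34.
Maximum is 35 at (p,q)=(5,0).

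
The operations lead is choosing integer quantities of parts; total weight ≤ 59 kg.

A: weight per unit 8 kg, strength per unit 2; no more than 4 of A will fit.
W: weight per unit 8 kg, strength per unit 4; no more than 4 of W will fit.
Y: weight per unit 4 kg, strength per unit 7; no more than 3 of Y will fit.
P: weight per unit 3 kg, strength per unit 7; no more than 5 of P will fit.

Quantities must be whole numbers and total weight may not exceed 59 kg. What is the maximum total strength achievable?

4×W, 3×Y, and 5×P: weight 59 ≤ 59, strength 4·4 + 3·7 + 5·7 = 72.
1×A, 3×W, 3×Y, and 5×P: weight 59 ≤ 59, strength 1·2 + 3·4 + 3·7 + 5·7 = 70.
Best is 72.

72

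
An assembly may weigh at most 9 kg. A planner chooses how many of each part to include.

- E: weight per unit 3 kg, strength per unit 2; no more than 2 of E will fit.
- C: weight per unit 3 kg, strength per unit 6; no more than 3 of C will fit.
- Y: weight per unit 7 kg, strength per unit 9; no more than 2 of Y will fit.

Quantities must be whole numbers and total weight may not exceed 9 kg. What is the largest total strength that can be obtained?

This is a bounded integer knapsack.
C has the best ratio (6/3); taking only C gives at most 3×6 = 18 (stopped by the weight limit).
Optimal: 3×C: weight 9 ≤ 9, strength 3·6 = 18.

18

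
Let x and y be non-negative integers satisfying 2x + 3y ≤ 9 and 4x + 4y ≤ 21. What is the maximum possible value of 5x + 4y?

(x,y)=(4,0): 2·4+3·0=8≤9, 4·4+4·0=16≤21, objective 20.
(x,y)=(3,1): 2·3+3·1=9≤9, 4·3+4·1=16≤21, objective 19.
(x,y)=(3,0): 2·3+3·0=6≤9, 4·3+4·0=12≤21, objective 15.
The best lattice point is (4,0), giving 20.

20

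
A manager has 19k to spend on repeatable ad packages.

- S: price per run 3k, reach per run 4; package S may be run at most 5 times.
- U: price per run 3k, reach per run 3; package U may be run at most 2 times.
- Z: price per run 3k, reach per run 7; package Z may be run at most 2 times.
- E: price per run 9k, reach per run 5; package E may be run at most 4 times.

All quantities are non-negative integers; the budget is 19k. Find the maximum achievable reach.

30

3×S, 1×U, and 2×Z: price 18 ≤ 19, reach 3·4 + 1·3 + 2·7 = 29.
4×S and 2×Z: price 18 ≤ 19, reach 4·4 + 2·7 = 30.
Best is 30.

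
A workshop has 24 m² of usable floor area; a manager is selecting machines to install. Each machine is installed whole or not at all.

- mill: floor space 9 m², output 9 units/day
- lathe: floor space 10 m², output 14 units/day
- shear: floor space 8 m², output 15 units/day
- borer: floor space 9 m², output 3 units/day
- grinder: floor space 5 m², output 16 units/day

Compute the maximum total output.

Take lathe, shear, and grinder: floor space 10 + 8 + 5 = 23 ≤ 24, output 14 + 15 + 16 = 45.
No other feasible combination does better.

45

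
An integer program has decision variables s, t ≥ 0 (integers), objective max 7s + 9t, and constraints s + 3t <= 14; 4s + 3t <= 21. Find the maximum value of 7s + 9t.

Relaxing integrality, the LP optimum is 51.33 at (s,t) = (2.33, 3.89), which is not an integer point.
(s,t)=(2,4): 1·2+3·4=14≤14, 4·2+3·4=20≤21, objective 50.
(s,t)=(3,3): 1·3+3·3=12≤14, 4·3+3·3=21≤21, objective 48.
(s,t)=(1,4): 1·1+3·4=13≤14, 4·1+3·4=16≤21, objective 43.
The best lattice point is (2,4), giving 50.

50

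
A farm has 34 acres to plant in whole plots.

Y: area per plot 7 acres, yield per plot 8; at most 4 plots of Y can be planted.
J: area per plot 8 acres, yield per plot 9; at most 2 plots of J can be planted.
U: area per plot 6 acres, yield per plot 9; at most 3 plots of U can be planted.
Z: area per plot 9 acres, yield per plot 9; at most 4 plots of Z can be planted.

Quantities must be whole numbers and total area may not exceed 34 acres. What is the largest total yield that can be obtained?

1×Y, 3×U, and 1×Z: area 34 ≤ 34, yield 1·8 + 3·9 + 1·9 = 44.
2×J and 3×U: area 34 ≤ 34, yield 2·9 + 3·9 = 45.
Best is 45.

45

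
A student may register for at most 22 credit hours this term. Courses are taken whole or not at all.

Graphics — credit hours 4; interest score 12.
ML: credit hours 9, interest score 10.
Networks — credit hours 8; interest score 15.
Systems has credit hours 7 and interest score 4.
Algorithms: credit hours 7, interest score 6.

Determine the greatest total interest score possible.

37

Allowing fractional choices, the relaxed optimum would be about 37.9, but courses are indivisible.
Graphics + Networks + Algorithms: credit hours 4 + 8 + 7 = 19 ≤ 22, interest score 12 + 15 + 6 = 33.
Graphics + Networks + Systems: credit hours 4 + 8 + 7 = 19 ≤ 22, interest score 12 + 15 + 4 = 31.
Graphics + ML + Networks: credit hours 4 + 9 + 8 = 21 ≤ 22, interest score 12 + 10 + 15 = 37.
Best is Graphics, ML, and Networks with total interest score 37.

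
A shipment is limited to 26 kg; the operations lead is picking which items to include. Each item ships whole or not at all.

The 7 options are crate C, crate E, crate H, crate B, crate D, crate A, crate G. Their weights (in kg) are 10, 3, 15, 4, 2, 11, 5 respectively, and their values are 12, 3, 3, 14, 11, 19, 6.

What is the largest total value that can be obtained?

53

Take crate E, crate B, crate D, crate A, and crate G: weight 3 + 4 + 2 + 11 + 5 = 25 ≤ 26, value 3 + 14 + 11 + 19 + 6 = 53.
No other feasible combination does better.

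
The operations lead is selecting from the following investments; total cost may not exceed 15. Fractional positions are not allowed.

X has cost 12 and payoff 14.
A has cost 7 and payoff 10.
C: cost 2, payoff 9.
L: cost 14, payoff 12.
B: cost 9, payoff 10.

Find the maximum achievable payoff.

23

X + C: cost 12 + 2 = 14 ≤ 15, payoff 14 + 9 = 23.
A + C: cost 7 + 2 = 9 ≤ 15, payoff 10 + 9 = 19.
C + B: cost 2 + 9 = 11 ≤ 15, payoff 9 + 10 = 19.
Best is X and C with total payoff 23.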